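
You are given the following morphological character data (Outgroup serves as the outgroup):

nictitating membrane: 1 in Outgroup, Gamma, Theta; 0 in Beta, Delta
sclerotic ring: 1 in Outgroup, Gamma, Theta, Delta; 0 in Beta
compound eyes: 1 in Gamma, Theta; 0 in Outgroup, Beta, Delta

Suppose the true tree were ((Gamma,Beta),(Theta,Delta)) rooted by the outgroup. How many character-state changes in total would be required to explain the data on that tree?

Map each character onto ((Gamma,Beta),(Theta,Delta)) (rooted by Outgroup) and count the minimum state changes it requires (Fitch parsimony):
nictitating membrane: 2; sclerotic ring: 1; compound eyes: 2.
Total tree length = 5.

5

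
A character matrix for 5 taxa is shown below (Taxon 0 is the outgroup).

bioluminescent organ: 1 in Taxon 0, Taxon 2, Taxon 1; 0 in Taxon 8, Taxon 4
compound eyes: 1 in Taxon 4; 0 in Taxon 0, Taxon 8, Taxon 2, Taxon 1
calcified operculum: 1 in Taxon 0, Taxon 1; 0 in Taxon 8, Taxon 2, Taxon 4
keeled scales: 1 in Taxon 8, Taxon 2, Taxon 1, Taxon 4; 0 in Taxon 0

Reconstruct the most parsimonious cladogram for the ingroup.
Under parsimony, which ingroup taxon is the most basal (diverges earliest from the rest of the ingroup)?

Taxon 1

Character polarity is set by the outgroup: the derived state is whichever differs from the outgroup's state, so for bioluminescent organ, calcified operculum the derived state is '0', and for the remaining characters it is '1'.
Only Taxon 4 and Taxon 8 show the derived state '0' for bioluminescent organ, supporting them as a clade.
compound eyes (derived state '1') is unique to Taxon 4 (autapomorphy; uninformative for grouping).
Only Taxon 2, Taxon 4, and Taxon 8 show the derived state '0' for calcified operculum, supporting them as a clade.
keeled scales (derived state '1') is shared by all ingroup taxa — unites the whole ingroup.
Most parsimonious ingroup topology: (((Taxon 8,Taxon 4),Taxon 2),Taxon 1).
Taxon 1 is sister to the clade containing all other ingroup taxa, so it is the earliest-diverging (most basal) ingroup lineage.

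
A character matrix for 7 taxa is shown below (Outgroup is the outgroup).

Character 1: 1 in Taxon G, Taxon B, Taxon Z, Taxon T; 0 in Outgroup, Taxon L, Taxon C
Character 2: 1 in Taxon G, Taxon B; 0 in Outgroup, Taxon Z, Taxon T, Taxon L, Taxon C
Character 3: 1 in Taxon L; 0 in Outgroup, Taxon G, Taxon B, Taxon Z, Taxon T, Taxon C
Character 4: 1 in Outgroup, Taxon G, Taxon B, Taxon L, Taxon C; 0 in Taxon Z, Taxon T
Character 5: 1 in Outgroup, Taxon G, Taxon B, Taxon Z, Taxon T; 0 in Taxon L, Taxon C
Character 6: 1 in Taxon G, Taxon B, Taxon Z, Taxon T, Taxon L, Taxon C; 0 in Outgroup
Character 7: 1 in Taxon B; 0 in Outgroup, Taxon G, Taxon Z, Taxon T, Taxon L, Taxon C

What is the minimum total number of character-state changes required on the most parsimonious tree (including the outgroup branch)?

Character polarity is set by the outgroup: the derived state is whichever differs from the outgroup's state, so for Character 4, Character 5 the derived state is '0', and for the remaining characters it is '1'.
Only Taxon B, Taxon G, Taxon T, and Taxon Z show the derived state '1' for Character 1, supporting them as a clade.
Character 2 (derived state '1') is shared by Taxon B and Taxon G — a synapomorphy uniting that clade.
Character 3 (derived state '1') is unique to Taxon L (autapomorphy; uninformative for grouping).
Only Taxon T and Taxon Z show the derived state '0' for Character 4, supporting them as a clade.
Character 5: derived state '0' in Taxon C and Taxon L only — synapomorphy for {Taxon C, Taxon L}.
Character 6 (derived state '1') is shared by all ingroup taxa — unites the whole ingroup.
Character 7 (derived state '1') is unique to Taxon B (autapomorphy; uninformative for grouping).
Most parsimonious ingroup topology: (((Taxon G,Taxon B),(Taxon Z,Taxon T)),(Taxon L,Taxon C)).
Changes per character on this tree: Character 1: 1; Character 2: 1; Character 3: 1; Character 4: 1; Character 5: 1; Character 6: 1; Character 7: 1.
Total = 7.

7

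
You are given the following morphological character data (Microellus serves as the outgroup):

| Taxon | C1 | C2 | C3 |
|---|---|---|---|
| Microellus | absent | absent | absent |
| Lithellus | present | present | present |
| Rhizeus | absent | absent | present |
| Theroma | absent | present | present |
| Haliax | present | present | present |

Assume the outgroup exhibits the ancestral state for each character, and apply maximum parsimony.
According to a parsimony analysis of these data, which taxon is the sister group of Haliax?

Lithellus

The outgroup has state 'absent' for every character, so 'present' is the derived state throughout.
C1 (derived state 'present') is shared by Haliax and Lithellus — a synapomorphy uniting that clade.
C2: derived state 'present' in Haliax, Lithellus, and Theroma only — synapomorphy for {Haliax, Lithellus, Theroma}.
C3 (derived state 'present') is shared by all ingroup taxa — unites the whole ingroup.
Most parsimonious ingroup topology: (((Lithellus,Haliax),Theroma),Rhizeus).
Haliax and Lithellus form a cherry on this tree, so they are sister taxa.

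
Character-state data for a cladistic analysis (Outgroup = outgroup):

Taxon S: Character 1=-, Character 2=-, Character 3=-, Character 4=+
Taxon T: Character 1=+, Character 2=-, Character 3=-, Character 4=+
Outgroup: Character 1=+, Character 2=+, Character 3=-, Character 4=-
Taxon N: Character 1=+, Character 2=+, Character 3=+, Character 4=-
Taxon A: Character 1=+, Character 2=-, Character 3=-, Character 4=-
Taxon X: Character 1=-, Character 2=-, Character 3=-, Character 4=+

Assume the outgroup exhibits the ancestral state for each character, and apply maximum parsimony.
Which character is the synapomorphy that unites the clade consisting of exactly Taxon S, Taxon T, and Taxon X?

Character 4

Character polarity is set by the outgroup: the derived state is whichever differs from the outgroup's state, so for Character 1, Character 2 the derived state is '-', and for the remaining characters it is '+'.
Character 1 (derived state '-') is shared by Taxon S and Taxon X — a synapomorphy uniting that clade.
Character 2: derived state '-' in Taxon A, Taxon S, Taxon T, and Taxon X only — synapomorphy for {Taxon A, Taxon S, Taxon T, Taxon X}.
Character 3 (derived state '+') is unique to Taxon N (autapomorphy; uninformative for grouping).
Only Taxon S, Taxon T, and Taxon X show the derived state '+' for Character 4, supporting them as a clade.
Most parsimonious ingroup topology: ((((Taxon S,Taxon X),Taxon T),Taxon A),Taxon N).
The clade {Taxon S, Taxon T, Taxon X} is supported by Character 4: its derived state '+' occurs in exactly those taxa and in no other taxon (including the outgroup).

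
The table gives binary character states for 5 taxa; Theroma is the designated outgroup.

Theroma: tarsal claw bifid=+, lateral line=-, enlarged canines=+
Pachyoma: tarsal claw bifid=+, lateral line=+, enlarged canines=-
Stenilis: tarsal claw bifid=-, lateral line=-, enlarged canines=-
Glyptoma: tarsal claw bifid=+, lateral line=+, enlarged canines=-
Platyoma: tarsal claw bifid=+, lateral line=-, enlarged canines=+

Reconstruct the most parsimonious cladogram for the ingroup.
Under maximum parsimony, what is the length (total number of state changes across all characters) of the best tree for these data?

3

Character polarity is set by the outgroup: the derived state is whichever differs from the outgroup's state, so for tarsal claw bifid, enlarged canines the derived state is '-', and for the remaining characters it is '+'.
tarsal claw bifid (derived state '-') is unique to Stenilis (autapomorphy; uninformative for grouping).
lateral line (derived state '+') is shared by Glyptoma and Pachyoma — a synapomorphy uniting that clade.
enlarged canines: derived state '-' in Glyptoma, Pachyoma, and Stenilis only — synapomorphy for {Glyptoma, Pachyoma, Stenilis}.
Most parsimonious ingroup topology: (((Pachyoma,Glyptoma),Stenilis),Platyoma).
Changes per character on this tree: tarsal claw bifid: 1; lateral line: 1; enlarged canines: 1.
Total = 3.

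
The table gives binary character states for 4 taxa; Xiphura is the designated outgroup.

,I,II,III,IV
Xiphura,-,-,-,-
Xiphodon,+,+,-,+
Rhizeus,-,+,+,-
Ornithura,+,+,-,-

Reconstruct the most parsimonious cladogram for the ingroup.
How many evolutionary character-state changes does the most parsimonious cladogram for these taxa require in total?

4

The outgroup has state '-' for every character, so '+' is the derived state throughout.
I: derived state '+' in Ornithura and Xiphodon only — synapomorphy for {Ornithura, Xiphodon}.
II (derived state '+') is shared by all ingroup taxa — unites the whole ingroup.
III (derived state '+') is unique to Rhizeus (autapomorphy; uninformative for grouping).
IV: derived state '+' in Xiphodon only — an autapomorphy, so it tells us nothing about relationships among taxa.
Most parsimonious ingroup topology: ((Xiphodon,Ornithura),Rhizeus).
Changes per character on this tree: I: 1; II: 1; III: 1; IV: 1.
Total = 4.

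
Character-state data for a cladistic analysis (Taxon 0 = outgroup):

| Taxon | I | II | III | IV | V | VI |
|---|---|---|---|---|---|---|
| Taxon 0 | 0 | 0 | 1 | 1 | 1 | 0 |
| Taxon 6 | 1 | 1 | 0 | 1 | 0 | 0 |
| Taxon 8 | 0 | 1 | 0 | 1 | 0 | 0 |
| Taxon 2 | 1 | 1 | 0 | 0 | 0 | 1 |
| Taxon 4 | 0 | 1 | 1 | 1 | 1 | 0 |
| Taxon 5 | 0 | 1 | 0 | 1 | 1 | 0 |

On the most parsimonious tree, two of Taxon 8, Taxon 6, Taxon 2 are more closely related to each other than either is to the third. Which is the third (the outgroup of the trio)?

Character polarity is set by the outgroup: the derived state is whichever differs from the outgroup's state, so for III, IV, V the derived state is '0', and for the remaining characters it is '1'.
I: derived state '1' in Taxon 2 and Taxon 6 only — synapomorphy for {Taxon 2, Taxon 6}.
All ingroup taxa share the derived state '1' for II; it defines the ingroup but does not resolve relationships within it.
III (derived state '0') is shared by Taxon 2, Taxon 5, Taxon 6, and Taxon 8 — a synapomorphy uniting that clade.
IV (derived state '0') is unique to Taxon 2 (autapomorphy; uninformative for grouping).
V (derived state '0') is shared by Taxon 2, Taxon 6, and Taxon 8 — a synapomorphy uniting that clade.
VI: derived state '1' in Taxon 2 only — an autapomorphy, so it tells us nothing about relationships among taxa.
Most parsimonious ingroup topology: ((((Taxon 6,Taxon 2),Taxon 8),Taxon 5),Taxon 4).
Taxon 6 and Taxon 2 share a more recent common ancestor with each other than either does with Taxon 8, so Taxon 8 is the least closely related of the three.

Taxon 8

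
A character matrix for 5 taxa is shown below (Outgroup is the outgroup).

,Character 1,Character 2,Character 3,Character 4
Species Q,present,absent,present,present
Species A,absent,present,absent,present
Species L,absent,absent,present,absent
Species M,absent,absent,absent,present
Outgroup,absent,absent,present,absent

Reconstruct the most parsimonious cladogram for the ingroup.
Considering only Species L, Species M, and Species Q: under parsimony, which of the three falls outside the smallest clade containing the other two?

Character polarity is set by the outgroup: the derived state is whichever differs from the outgroup's state, so for Character 3 the derived state is 'absent', and for the remaining characters it is 'present'.
Character 1 (derived state 'present') is unique to Species Q (autapomorphy; uninformative for grouping).
Character 2: derived state 'present' in Species A only — an autapomorphy, so it tells us nothing about relationships among taxa.
Only Species A and Species M show the derived state 'absent' for Character 3, supporting them as a clade.
Only Species A, Species M, and Species Q show the derived state 'present' for Character 4, supporting them as a clade.
Most parsimonious ingroup topology: (Species L,((Species A,Species M),Species Q)).
Species Q and Species M share a more recent common ancestor with each other than either does with Species L, so Species L is the least closely related of the three.

Species L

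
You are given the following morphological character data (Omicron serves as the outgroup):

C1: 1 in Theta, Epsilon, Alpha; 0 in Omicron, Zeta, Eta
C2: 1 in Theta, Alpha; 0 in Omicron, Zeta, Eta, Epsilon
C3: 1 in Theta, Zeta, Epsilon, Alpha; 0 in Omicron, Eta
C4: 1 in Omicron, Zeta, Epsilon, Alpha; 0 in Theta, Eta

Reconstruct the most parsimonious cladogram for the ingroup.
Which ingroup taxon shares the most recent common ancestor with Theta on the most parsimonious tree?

Alpha

Character polarity is set by the outgroup: the derived state is whichever differs from the outgroup's state, so for C4 the derived state is '0', and for the remaining characters it is '1'.
C1: derived state '1' in Alpha, Epsilon, and Theta only — synapomorphy for {Alpha, Epsilon, Theta}.
C2 (derived state '1') is shared by Alpha and Theta — a synapomorphy uniting that clade.
C3 (derived state '1') is shared by Alpha, Epsilon, Theta, and Zeta — a synapomorphy uniting that clade.
C4 (state '0') occurs in Eta and Theta but conflicts with the nesting implied by the other characters — most parsimoniously interpreted as homoplasy.
Most parsimonious ingroup topology: ((((Theta,Alpha),Epsilon),Zeta),Eta).
Theta and Alpha form a cherry on this tree, so they are sister taxa.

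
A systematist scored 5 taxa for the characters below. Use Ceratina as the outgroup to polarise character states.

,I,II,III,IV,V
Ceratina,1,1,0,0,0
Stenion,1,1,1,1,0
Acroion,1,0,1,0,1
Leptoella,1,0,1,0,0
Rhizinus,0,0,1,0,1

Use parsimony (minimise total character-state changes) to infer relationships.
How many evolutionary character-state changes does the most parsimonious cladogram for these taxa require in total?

5

Character polarity is set by the outgroup: the derived state is whichever differs from the outgroup's state, so for I, II the derived state is '0', and for the remaining characters it is '1'.
I: derived state '0' in Rhizinus only — an autapomorphy, so it tells us nothing about relationships among taxa.
Only Acroion, Leptoella, and Rhizinus show the derived state '0' for II, supporting them as a clade.
III (derived state '1') is shared by all ingroup taxa — unites the whole ingroup.
IV (derived state '1') is unique to Stenion (autapomorphy; uninformative for grouping).
V (derived state '1') is shared by Acroion and Rhizinus — a synapomorphy uniting that clade.
Most parsimonious ingroup topology: (Stenion,((Acroion,Rhizinus),Leptoella)).
Changes per character on this tree: I: 1; II: 1; III: 1; IV: 1; V: 1.
Total = 5.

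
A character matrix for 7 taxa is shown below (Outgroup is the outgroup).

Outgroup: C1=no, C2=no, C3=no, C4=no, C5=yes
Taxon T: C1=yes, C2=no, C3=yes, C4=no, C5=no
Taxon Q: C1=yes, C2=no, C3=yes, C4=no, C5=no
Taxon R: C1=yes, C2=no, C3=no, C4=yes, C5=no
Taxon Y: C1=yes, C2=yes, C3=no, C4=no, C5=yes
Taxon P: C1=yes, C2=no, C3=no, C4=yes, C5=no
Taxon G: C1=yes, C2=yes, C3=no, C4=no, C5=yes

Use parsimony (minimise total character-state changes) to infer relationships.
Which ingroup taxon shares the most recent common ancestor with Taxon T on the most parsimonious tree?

Taxon Q

Character polarity is set by the outgroup: the derived state is whichever differs from the outgroup's state, so for C5 the derived state is 'no', and for the remaining characters it is 'yes'.
All ingroup taxa share the derived state 'yes' for C1; it defines the ingroup but does not resolve relationships within it.
C2 (derived state 'yes') is shared by Taxon G and Taxon Y — a synapomorphy uniting that clade.
Only Taxon Q and Taxon T show the derived state 'yes' for C3, supporting them as a clade.
C4 (derived state 'yes') is shared by Taxon P and Taxon R — a synapomorphy uniting that clade.
Only Taxon P, Taxon Q, Taxon R, and Taxon T show the derived state 'no' for C5, supporting them as a clade.
Most parsimonious ingroup topology: (((Taxon T,Taxon Q),(Taxon R,Taxon P)),(Taxon Y,Taxon G)).
Taxon T and Taxon Q form a cherry on this tree, so they are sister taxa.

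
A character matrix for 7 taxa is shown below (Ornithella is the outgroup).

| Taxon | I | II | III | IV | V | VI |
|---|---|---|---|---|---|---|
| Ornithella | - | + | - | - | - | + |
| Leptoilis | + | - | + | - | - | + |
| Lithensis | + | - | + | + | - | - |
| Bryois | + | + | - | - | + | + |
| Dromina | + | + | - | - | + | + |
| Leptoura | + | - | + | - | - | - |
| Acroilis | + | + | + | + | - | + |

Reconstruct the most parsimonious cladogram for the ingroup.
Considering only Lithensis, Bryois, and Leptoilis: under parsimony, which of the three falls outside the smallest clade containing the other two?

Bryois

Character polarity is set by the outgroup: the derived state is whichever differs from the outgroup's state, so for II, VI the derived state is '-', and for the remaining characters it is '+'.
I (derived state '+') is shared by all ingroup taxa — unites the whole ingroup.
II: derived state '-' in Leptoilis, Leptoura, and Lithensis only — synapomorphy for {Leptoilis, Leptoura, Lithensis}.
III (derived state '+') is shared by Acroilis, Leptoilis, Leptoura, and Lithensis — a synapomorphy uniting that clade.
IV groups Acroilis and Lithensis, which is incompatible with the clades supported by the remaining characters; treating it as convergent (homoplasy) costs fewer steps than any alternative tree.
Only Bryois and Dromina show the derived state '+' for V, supporting them as a clade.
VI (derived state '-') is shared by Leptoura and Lithensis — a synapomorphy uniting that clade.
Most parsimonious ingroup topology: (((Leptoilis,(Lithensis,Leptoura)),Acroilis),(Bryois,Dromina)).
Lithensis and Leptoilis share a more recent common ancestor with each other than either does with Bryois, so Bryois is the least closely related of the three.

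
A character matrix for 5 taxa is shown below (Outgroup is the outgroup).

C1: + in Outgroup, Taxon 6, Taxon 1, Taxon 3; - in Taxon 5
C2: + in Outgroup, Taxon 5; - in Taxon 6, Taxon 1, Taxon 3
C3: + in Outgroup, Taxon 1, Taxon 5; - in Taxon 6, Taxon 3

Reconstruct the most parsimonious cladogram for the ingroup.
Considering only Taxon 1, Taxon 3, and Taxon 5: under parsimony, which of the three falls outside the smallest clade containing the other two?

The outgroup has state '+' for every character, so '-' is the derived state throughout.
C1: derived state '-' in Taxon 5 only — an autapomorphy, so it tells us nothing about relationships among taxa.
Only Taxon 1, Taxon 3, and Taxon 6 show the derived state '-' for C2, supporting them as a clade.
Only Taxon 3 and Taxon 6 show the derived state '-' for C3, supporting them as a clade.
Most parsimonious ingroup topology: (((Taxon 6,Taxon 3),Taxon 1),Taxon 5).
Taxon 1 and Taxon 3 share a more recent common ancestor with each other than either does with Taxon 5, so Taxon 5 is the least closely related of the three.

Taxon 5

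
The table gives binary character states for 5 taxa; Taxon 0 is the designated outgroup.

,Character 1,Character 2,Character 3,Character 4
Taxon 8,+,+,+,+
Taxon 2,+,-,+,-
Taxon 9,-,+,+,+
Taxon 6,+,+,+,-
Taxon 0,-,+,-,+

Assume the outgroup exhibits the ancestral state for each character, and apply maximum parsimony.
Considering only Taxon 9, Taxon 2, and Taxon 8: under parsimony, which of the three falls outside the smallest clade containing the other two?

Character polarity is set by the outgroup: the derived state is whichever differs from the outgroup's state, so for Character 2, Character 4 the derived state is '-', and for the remaining characters it is '+'.
Only Taxon 2, Taxon 6, and Taxon 8 show the derived state '+' for Character 1, supporting them as a clade.
Character 2 (derived state '-') is unique to Taxon 2 (autapomorphy; uninformative for grouping).
Character 3 (derived state '+') is shared by all ingroup taxa — unites the whole ingroup.
Character 4 (derived state '-') is shared by Taxon 2 and Taxon 6 — a synapomorphy uniting that clade.
Most parsimonious ingroup topology: (((Taxon 6,Taxon 2),Taxon 8),Taxon 9).
Taxon 2 and Taxon 8 share a more recent common ancestor with each other than either does with Taxon 9, so Taxon 9 is the least closely related of the three.

Taxon 9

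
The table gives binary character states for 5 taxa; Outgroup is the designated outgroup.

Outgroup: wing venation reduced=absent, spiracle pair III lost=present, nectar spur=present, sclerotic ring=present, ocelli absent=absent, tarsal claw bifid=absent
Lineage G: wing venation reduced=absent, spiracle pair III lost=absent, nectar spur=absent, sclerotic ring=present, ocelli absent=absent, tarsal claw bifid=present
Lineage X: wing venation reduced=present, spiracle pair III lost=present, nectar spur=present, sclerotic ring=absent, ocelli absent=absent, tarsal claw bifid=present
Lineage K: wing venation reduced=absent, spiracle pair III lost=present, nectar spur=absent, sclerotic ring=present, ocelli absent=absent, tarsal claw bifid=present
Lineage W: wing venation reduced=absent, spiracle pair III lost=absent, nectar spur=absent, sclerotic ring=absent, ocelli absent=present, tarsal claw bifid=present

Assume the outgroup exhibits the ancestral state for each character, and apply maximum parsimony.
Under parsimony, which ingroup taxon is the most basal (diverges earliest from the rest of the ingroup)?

Lineage X

Character polarity is set by the outgroup: the derived state is whichever differs from the outgroup's state, so for spiracle pair III lost, nectar spur, sclerotic ring the derived state is 'absent', and for the remaining characters it is 'present'.
wing venation reduced: derived state 'present' in Lineage X only — an autapomorphy, so it tells us nothing about relationships among taxa.
spiracle pair III lost: derived state 'absent' in Lineage G and Lineage W only — synapomorphy for {Lineage G, Lineage W}.
Only Lineage G, Lineage K, and Lineage W show the derived state 'absent' for nectar spur, supporting them as a clade.
sclerotic ring groups Lineage W and Lineage X, which is incompatible with the clades supported by the remaining characters; treating it as convergent (homoplasy) costs fewer steps than any alternative tree.
ocelli absent: derived state 'present' in Lineage W only — an autapomorphy, so it tells us nothing about relationships among taxa.
tarsal claw bifid (derived state 'present') is shared by all ingroup taxa — unites the whole ingroup.
Most parsimonious ingroup topology: (((Lineage G,Lineage W),Lineage K),Lineage X).
Lineage X is sister to the clade containing all other ingroup taxa, so it is the earliest-diverging (most basal) ingroup lineage.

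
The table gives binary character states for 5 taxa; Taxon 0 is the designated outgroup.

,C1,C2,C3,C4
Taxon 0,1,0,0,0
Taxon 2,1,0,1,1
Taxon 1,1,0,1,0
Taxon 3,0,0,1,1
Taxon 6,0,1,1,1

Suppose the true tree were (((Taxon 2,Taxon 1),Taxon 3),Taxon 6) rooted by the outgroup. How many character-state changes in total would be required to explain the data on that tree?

6

Map each character onto (((Taxon 2,Taxon 1),Taxon 3),Taxon 6) (rooted by Taxon 0) and count the minimum state changes it requires (Fitch parsimony):
C1: 2; C2: 1; C3: 1; C4: 2.
Total tree length = 6.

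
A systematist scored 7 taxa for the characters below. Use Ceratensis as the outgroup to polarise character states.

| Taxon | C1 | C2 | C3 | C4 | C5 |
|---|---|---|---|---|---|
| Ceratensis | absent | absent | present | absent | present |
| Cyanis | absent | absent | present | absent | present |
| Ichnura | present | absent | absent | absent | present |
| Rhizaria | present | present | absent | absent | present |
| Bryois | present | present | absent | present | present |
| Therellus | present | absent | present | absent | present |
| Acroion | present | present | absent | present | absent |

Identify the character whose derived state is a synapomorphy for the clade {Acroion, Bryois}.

C4

Character polarity is set by the outgroup: the derived state is whichever differs from the outgroup's state, so for C3, C5 the derived state is 'absent', and for the remaining characters it is 'present'.
C1: derived state 'present' in Acroion, Bryois, Ichnura, Rhizaria, and Therellus only — synapomorphy for {Acroion, Bryois, Ichnura, Rhizaria, Therellus}.
C2 (derived state 'present') is shared by Acroion, Bryois, and Rhizaria — a synapomorphy uniting that clade.
C3 (derived state 'absent') is shared by Acroion, Bryois, Ichnura, and Rhizaria — a synapomorphy uniting that clade.
C4: derived state 'present' in Acroion and Bryois only — synapomorphy for {Acroion, Bryois}.
C5: derived state 'absent' in Acroion only — an autapomorphy, so it tells us nothing about relationships among taxa.
Most parsimonious ingroup topology: (Cyanis,((Ichnura,(Rhizaria,(Bryois,Acroion))),Therellus)).
The clade {Acroion, Bryois} is supported by C4: its derived state 'present' occurs in exactly those taxa and in no other taxon (including the outgroup).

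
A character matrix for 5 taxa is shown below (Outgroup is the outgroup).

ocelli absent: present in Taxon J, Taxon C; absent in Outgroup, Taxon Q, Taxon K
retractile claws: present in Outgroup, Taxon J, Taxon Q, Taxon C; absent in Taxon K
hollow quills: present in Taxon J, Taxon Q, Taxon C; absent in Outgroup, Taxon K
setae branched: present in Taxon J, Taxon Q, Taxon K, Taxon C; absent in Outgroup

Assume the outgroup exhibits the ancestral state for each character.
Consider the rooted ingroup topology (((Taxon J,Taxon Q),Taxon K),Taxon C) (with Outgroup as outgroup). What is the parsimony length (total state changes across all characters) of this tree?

6

Map each character onto (((Taxon J,Taxon Q),Taxon K),Taxon C) (rooted by Outgroup) and count the minimum state changes it requires (Fitch parsimony):
ocelli absent: 2; retractile claws: 1; hollow quills: 2; setae branched: 1.
Total tree length = 6.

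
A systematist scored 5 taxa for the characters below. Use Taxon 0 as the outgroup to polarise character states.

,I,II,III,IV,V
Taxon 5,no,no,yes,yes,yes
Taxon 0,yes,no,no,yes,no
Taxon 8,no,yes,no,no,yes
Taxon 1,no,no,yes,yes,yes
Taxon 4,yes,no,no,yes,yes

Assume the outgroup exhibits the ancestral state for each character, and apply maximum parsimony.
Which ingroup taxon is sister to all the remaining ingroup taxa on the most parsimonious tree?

Character polarity is set by the outgroup: the derived state is whichever differs from the outgroup's state, so for I, IV the derived state is 'no', and for the remaining characters it is 'yes'.
Only Taxon 1, Taxon 5, and Taxon 8 show the derived state 'no' for I, supporting them as a clade.
II (derived state 'yes') is unique to Taxon 8 (autapomorphy; uninformative for grouping).
III: derived state 'yes' in Taxon 1 and Taxon 5 only — synapomorphy for {Taxon 1, Taxon 5}.
IV (derived state 'no') is unique to Taxon 8 (autapomorphy; uninformative for grouping).
All ingroup taxa share the derived state 'yes' for V; it defines the ingroup but does not resolve relationships within it.
Most parsimonious ingroup topology: (((Taxon 1,Taxon 5),Taxon 8),Taxon 4).
Taxon 4 is sister to the clade containing all other ingroup taxa, so it is the earliest-diverging (most basal) ingroup lineage.

Taxon 4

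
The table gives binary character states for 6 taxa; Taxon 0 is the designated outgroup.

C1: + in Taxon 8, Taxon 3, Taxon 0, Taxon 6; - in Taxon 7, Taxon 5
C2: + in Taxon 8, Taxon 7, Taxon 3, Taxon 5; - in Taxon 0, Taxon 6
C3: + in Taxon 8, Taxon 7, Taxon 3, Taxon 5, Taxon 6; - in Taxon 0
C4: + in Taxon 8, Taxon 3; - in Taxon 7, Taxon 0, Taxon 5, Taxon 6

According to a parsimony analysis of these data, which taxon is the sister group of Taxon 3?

Taxon 8

Character polarity is set by the outgroup: the derived state is whichever differs from the outgroup's state, so for C1 the derived state is '-', and for the remaining characters it is '+'.
Only Taxon 5 and Taxon 7 show the derived state '-' for C1, supporting them as a clade.
Only Taxon 3, Taxon 5, Taxon 7, and Taxon 8 show the derived state '+' for C2, supporting them as a clade.
C3 (derived state '+') is shared by all ingroup taxa — unites the whole ingroup.
C4 (derived state '+') is shared by Taxon 3 and Taxon 8 — a synapomorphy uniting that clade.
Most parsimonious ingroup topology: (Taxon 6,((Taxon 8,Taxon 3),(Taxon 5,Taxon 7))).
Taxon 3 and Taxon 8 form a cherry on this tree, so they are sister taxa.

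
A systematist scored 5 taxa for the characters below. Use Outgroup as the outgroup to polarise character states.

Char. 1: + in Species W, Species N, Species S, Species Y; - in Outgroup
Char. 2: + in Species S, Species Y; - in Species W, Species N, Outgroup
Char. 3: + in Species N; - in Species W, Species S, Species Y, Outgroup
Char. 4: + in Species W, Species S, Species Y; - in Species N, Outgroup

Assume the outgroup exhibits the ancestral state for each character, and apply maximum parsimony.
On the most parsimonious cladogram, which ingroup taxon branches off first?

The outgroup has state '-' for every character, so '+' is the derived state throughout.
Char. 1 (derived state '+') is shared by all ingroup taxa — unites the whole ingroup.
Only Species S and Species Y show the derived state '+' for Char. 2, supporting them as a clade.
Char. 3: derived state '+' in Species N only — an autapomorphy, so it tells us nothing about relationships among taxa.
Only Species S, Species W, and Species Y show the derived state '+' for Char. 4, supporting them as a clade.
Most parsimonious ingroup topology: (((Species S,Species Y),Species W),Species N).
Species N is sister to the clade containing all other ingroup taxa, so it is the earliest-diverging (most basal) ingroup lineage.

Species N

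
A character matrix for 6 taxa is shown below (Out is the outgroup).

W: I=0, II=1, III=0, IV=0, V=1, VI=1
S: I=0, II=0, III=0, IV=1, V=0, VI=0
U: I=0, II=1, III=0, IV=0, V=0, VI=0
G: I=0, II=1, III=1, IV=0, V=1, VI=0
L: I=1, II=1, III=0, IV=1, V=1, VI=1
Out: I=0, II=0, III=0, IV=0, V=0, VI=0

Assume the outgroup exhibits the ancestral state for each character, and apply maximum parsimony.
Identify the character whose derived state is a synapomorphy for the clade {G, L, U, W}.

The outgroup has state '0' for every character, so '1' is the derived state throughout.
I (derived state '1') is unique to L (autapomorphy; uninformative for grouping).
II: derived state '1' in G, L, U, and W only — synapomorphy for {G, L, U, W}.
III: derived state '1' in G only — an autapomorphy, so it tells us nothing about relationships among taxa.
IV (state '1') occurs in L and S but conflicts with the nesting implied by the other characters — most parsimoniously interpreted as homoplasy.
V: derived state '1' in G, L, and W only — synapomorphy for {G, L, W}.
VI: derived state '1' in L and W only — synapomorphy for {L, W}.
Most parsimonious ingroup topology: (((G,(W,L)),U),S).
The clade {G, L, U, W} is supported by II: its derived state '1' occurs in exactly those taxa and in no other taxon (including the outgroup).

II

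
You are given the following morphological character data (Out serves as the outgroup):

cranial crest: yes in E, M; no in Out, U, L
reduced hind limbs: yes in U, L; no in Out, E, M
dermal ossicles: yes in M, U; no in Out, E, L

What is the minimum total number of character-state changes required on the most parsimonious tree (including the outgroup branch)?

4

The outgroup has state 'no' for every character, so 'yes' is the derived state throughout.
Only E and M show the derived state 'yes' for cranial crest, supporting them as a clade.
reduced hind limbs (derived state 'yes') is shared by L and U — a synapomorphy uniting that clade.
dermal ossicles groups M and U, which is incompatible with the clades supported by the remaining characters; treating it as convergent (homoplasy) costs fewer steps than any alternative tree.
Most parsimonious ingroup topology: ((E,M),(U,L)).
Changes per character on this tree: cranial crest: 1; reduced hind limbs: 1; dermal ossicles: 2.
Total = 4.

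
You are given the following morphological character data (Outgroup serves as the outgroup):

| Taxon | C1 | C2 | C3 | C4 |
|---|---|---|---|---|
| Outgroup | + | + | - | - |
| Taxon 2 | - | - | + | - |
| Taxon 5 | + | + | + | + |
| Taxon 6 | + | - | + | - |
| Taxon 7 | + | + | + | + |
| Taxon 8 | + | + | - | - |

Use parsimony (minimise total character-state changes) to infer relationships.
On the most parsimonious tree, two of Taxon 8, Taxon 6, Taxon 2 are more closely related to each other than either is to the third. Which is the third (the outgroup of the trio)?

Taxon 8

Character polarity is set by the outgroup: the derived state is whichever differs from the outgroup's state, so for C1, C2 the derived state is '-', and for the remaining characters it is '+'.
C1 (derived state '-') is unique to Taxon 2 (autapomorphy; uninformative for grouping).
C2: derived state '-' in Taxon 2 and Taxon 6 only — synapomorphy for {Taxon 2, Taxon 6}.
C3 (derived state '+') is shared by Taxon 2, Taxon 5, Taxon 6, and Taxon 7 — a synapomorphy uniting that clade.
C4: derived state '+' in Taxon 5 and Taxon 7 only — synapomorphy for {Taxon 5, Taxon 7}.
Most parsimonious ingroup topology: (((Taxon 2,Taxon 6),(Taxon 5,Taxon 7)),Taxon 8).
Taxon 2 and Taxon 6 share a more recent common ancestor with each other than either does with Taxon 8, so Taxon 8 is the least closely related of the three.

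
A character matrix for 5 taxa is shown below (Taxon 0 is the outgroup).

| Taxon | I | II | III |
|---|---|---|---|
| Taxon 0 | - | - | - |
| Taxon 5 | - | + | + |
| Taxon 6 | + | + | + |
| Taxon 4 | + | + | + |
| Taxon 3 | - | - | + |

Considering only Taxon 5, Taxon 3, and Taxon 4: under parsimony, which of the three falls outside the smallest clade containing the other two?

The outgroup has state '-' for every character, so '+' is the derived state throughout.
I (derived state '+') is shared by Taxon 4 and Taxon 6 — a synapomorphy uniting that clade.
II (derived state '+') is shared by Taxon 4, Taxon 5, and Taxon 6 — a synapomorphy uniting that clade.
All ingroup taxa share the derived state '+' for III; it defines the ingroup but does not resolve relationships within it.
Most parsimonious ingroup topology: ((Taxon 5,(Taxon 6,Taxon 4)),Taxon 3).
Taxon 4 and Taxon 5 share a more recent common ancestor with each other than either does with Taxon 3, so Taxon 3 is the least closely related of the three.

Taxon 3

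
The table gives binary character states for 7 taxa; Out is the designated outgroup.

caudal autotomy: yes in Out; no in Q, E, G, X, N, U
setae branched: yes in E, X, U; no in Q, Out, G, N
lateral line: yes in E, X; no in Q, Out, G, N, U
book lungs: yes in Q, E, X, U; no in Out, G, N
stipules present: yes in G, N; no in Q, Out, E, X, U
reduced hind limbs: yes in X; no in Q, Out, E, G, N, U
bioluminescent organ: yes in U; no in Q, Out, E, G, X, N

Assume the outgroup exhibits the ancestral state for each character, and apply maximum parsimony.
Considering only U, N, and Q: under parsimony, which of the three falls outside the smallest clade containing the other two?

N

Character polarity is set by the outgroup: the derived state is whichever differs from the outgroup's state, so for caudal autotomy the derived state is 'no', and for the remaining characters it is 'yes'.
All ingroup taxa share the derived state 'no' for caudal autotomy; it defines the ingroup but does not resolve relationships within it.
setae branched: derived state 'yes' in E, U, and X only — synapomorphy for {E, U, X}.
lateral line: derived state 'yes' in E and X only — synapomorphy for {E, X}.
book lungs (derived state 'yes') is shared by E, Q, U, and X — a synapomorphy uniting that clade.
stipules present (derived state 'yes') is shared by G and N — a synapomorphy uniting that clade.
reduced hind limbs: derived state 'yes' in X only — an autapomorphy, so it tells us nothing about relationships among taxa.
bioluminescent organ (derived state 'yes') is unique to U (autapomorphy; uninformative for grouping).
Most parsimonious ingroup topology: ((G,N),((U,(E,X)),Q)).
U and Q share a more recent common ancestor with each other than either does with N, so N is the least closely related of the three.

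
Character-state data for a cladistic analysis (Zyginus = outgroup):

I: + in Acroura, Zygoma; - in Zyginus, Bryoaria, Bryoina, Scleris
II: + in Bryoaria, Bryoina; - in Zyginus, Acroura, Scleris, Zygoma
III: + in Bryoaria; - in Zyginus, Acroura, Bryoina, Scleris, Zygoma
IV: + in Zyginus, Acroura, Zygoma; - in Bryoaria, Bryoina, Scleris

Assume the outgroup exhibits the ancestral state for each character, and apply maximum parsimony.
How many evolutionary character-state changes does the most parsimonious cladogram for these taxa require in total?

4

Character polarity is set by the outgroup: the derived state is whichever differs from the outgroup's state, so for IV the derived state is '-', and for the remaining characters it is '+'.
Only Acroura and Zygoma show the derived state '+' for I, supporting them as a clade.
II (derived state '+') is shared by Bryoaria and Bryoina — a synapomorphy uniting that clade.
III (derived state '+') is unique to Bryoaria (autapomorphy; uninformative for grouping).
IV: derived state '-' in Bryoaria, Bryoina, and Scleris only — synapomorphy for {Bryoaria, Bryoina, Scleris}.
Most parsimonious ingroup topology: ((Acroura,Zygoma),((Bryoaria,Bryoina),Scleris)).
Changes per character on this tree: I: 1; II: 1; III: 1; IV: 1.
Total = 4.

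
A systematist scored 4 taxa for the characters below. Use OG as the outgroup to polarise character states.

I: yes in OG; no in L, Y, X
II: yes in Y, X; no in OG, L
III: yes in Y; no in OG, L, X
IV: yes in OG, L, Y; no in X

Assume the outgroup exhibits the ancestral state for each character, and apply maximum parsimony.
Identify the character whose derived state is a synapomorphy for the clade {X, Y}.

Character polarity is set by the outgroup: the derived state is whichever differs from the outgroup's state, so for I, IV the derived state is 'no', and for the remaining characters it is 'yes'.
I (derived state 'no') is shared by all ingroup taxa — unites the whole ingroup.
Only X and Y show the derived state 'yes' for II, supporting them as a clade.
III: derived state 'yes' in Y only — an autapomorphy, so it tells us nothing about relationships among taxa.
IV (derived state 'no') is unique to X (autapomorphy; uninformative for grouping).
Most parsimonious ingroup topology: (L,(Y,X)).
The clade {X, Y} is supported by II: its derived state 'yes' occurs in exactly those taxa and in no other taxon (including the outgroup).

II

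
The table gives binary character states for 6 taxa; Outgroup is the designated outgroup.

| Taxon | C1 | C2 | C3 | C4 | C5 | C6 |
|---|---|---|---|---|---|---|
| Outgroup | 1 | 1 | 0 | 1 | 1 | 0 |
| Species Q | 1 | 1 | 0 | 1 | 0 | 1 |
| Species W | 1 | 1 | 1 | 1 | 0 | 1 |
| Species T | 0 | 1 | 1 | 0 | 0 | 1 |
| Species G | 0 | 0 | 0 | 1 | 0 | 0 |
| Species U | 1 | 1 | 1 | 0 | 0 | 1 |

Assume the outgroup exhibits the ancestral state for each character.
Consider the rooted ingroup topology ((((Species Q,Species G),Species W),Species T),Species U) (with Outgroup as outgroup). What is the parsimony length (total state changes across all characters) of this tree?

Map each character onto ((((Species Q,Species G),Species W),Species T),Species U) (rooted by Outgroup) and count the minimum state changes it requires (Fitch parsimony):
C1: 2; C2: 1; C3: 2; C4: 2; C5: 1; C6: 2.
Total tree length = 10.

10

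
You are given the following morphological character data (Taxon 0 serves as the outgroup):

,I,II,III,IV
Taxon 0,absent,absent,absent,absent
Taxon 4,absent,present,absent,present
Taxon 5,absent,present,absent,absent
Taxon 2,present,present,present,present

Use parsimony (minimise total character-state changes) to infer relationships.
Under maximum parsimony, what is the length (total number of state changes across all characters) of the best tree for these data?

The outgroup has state 'absent' for every character, so 'present' is the derived state throughout.
I (derived state 'present') is unique to Taxon 2 (autapomorphy; uninformative for grouping).
II (derived state 'present') is shared by all ingroup taxa — unites the whole ingroup.
III: derived state 'present' in Taxon 2 only — an autapomorphy, so it tells us nothing about relationships among taxa.
IV: derived state 'present' in Taxon 2 and Taxon 4 only — synapomorphy for {Taxon 2, Taxon 4}.
Most parsimonious ingroup topology: ((Taxon 4,Taxon 2),Taxon 5).
Changes per character on this tree: I: 1; II: 1; III: 1; IV: 1.
Total = 4.

4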